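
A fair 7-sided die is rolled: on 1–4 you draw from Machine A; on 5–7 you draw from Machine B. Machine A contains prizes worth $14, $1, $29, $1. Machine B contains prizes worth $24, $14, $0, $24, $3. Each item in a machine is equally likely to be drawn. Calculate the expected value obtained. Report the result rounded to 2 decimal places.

E[X | Machine A] = (14 + 1 + 29 + 1)/4 = 45/4
E[X | Machine B] = (24 + 14 + 0 + 24 + 3)/5 = 13
E[X] = (4/7)·45/4 + (3/7)·13 = 12 ≈ 12.00

$12.00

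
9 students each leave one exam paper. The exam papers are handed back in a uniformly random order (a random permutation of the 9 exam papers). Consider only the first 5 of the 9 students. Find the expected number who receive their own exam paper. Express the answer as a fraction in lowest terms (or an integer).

Let Xᵢ = 1 if person i gets their own exam paper. For each i, P(Xᵢ=1) = 1/9.
By linearity of expectation, E[X₁+…+X_5] = 5·(1/9) = 5/9.

5/9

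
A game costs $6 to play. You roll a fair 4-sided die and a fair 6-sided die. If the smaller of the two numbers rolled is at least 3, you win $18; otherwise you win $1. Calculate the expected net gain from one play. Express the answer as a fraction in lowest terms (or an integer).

2/3 dollars

E[payout] = (2/3)·1 + (1/3)·18 = 20/3
Expected profit = 20/3 − 6 = 2/3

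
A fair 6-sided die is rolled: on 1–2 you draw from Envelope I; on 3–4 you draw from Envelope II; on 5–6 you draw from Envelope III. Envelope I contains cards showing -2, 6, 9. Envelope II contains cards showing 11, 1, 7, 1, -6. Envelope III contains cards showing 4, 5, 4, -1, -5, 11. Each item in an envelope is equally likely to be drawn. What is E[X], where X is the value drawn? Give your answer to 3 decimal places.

E[X | Envelope I] = (-2 + 6 + 9)/3 = 13/3
E[X | Envelope II] = (11 + 1 + 7 + 1 − 6)/5 = 14/5
E[X | Envelope III] = (4 + 5 + 4 − 1 − 5 + 11)/6 = 3
E[X] = (1/3)·13/3 + (1/3)·14/5 + (1/3)·3 = 152/45 ≈ 3.378

3.378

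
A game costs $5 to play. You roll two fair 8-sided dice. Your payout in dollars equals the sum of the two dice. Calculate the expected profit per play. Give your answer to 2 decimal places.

$4.00

Distribution of the sum of the two dice: 2 w.p. 1/64, 3 w.p. 1/32, 4 w.p. 3/64, 5 w.p. 1/16, 6 w.p. 5/64, 7 w.p. 3/32, …
E[payout] = (1/64)·2 + (1/32)·3 + (3/64)·4 + (1/16)·5 + (5/64)·6 + (3/32)·7 + (7/64)·8 + (1/8)·9 + (7/64)·10 + (3/32)·11 + (5/64)·12 + (1/16)·13 + (3/64)·14 + (1/32)·15 + (1/64)·16 = 9
Expected profit = 9 − 5 = 4 ≈ $4.00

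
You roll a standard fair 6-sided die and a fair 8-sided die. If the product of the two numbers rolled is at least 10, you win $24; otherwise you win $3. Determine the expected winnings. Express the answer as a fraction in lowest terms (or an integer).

E[payout] = (19/48)·3 + (29/48)·24 = 251/16

251/16 dollars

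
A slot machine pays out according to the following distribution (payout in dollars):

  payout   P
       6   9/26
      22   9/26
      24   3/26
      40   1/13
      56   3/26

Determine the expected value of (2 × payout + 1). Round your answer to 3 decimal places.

45.000

E[2x+1] = (9/26)·13 + (9/26)·45 + (3/26)·49 + (1/13)·81 + (3/26)·113
     = 45 ≈ 45.000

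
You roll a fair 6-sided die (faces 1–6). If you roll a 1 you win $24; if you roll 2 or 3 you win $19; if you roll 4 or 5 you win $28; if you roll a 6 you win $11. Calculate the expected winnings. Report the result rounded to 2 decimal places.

E[payout] = (1/6)·11 + (1/3)·19 + (1/6)·24 + (1/3)·28 = 43/2
≈ $21.50

$21.50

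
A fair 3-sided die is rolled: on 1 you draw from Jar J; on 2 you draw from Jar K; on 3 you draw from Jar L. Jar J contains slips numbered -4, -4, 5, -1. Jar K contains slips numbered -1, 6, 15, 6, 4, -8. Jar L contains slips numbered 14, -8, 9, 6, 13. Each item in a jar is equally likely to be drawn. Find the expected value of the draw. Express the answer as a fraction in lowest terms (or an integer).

142/45

E[X | Jar J] = (-4 − 4 + 5 − 1)/4 = -1
E[X | Jar K] = (-1 + 6 + 15 + 6 + 4 − 8)/6 = 11/3
E[X | Jar L] = (14 − 8 + 9 + 6 + 13)/5 = 34/5
E[X] = (1/3)·(-1) + (1/3)·11/3 + (1/3)·34/5 = 142/45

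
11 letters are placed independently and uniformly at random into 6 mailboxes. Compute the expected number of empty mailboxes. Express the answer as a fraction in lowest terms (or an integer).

Let Xⱼ=1 if mailbox j is empty. P(Xⱼ=1) = ((6-1)/6)^11 = 48828125/362797056.
By linearity, E[#empty] = 6·48828125/362797056 = 48828125/60466176.

48828125/60466176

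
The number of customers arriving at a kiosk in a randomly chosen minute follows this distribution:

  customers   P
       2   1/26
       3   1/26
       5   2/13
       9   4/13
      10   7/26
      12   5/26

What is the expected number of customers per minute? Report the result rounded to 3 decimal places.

E[X] = (1/26)·2 + (1/26)·3 + (2/13)·5 + (4/13)·9 + (7/26)·10 + (5/26)·12
     = 227/26 ≈ 8.731

8.731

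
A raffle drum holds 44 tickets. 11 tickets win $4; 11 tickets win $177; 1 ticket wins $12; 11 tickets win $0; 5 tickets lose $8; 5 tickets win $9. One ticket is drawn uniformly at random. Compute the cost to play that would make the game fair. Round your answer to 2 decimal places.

$45.64

E[payout] = (11/44)·4 + (11/44)·177 + (1/44)·12 + (11/44)·0 + (5/44)·(-8) + (5/44)·9 = 502/11
Fair fee = E[payout] = 502/11 ≈ $45.64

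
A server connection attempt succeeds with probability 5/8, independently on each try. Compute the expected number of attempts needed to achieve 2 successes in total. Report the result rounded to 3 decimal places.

By linearity (sum of 2 independent geometric waits), E[trials] = 2/p = 2/(5/8) = 16/5.
≈ 3.200

3.200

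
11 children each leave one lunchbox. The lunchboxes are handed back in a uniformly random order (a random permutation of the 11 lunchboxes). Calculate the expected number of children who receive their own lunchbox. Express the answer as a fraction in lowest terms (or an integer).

Let Xᵢ = 1 if person i gets their own lunchbox. For each i, P(Xᵢ=1) = 1/11.
By linearity of expectation, E[X₁+…+X_11] = 11·(1/11) = 1.

1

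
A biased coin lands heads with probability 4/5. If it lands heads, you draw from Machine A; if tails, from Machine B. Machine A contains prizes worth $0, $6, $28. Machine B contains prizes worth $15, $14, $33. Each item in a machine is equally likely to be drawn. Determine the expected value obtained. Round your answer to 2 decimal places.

$13.20

E[X | Machine A] = (0 + 6 + 28)/3 = 34/3
E[X | Machine B] = (15 + 14 + 33)/3 = 62/3
E[X] = (4/5)·34/3 + (1/5)·62/3 = 66/5 ≈ 13.20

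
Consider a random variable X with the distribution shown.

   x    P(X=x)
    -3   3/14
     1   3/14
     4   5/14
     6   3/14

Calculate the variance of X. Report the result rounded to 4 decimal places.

10.3469

E[X] = (3/14)·(-3) + (3/14)·1 + (5/14)·4 + (3/14)·6 = 16/7
E[X²] = (3/14)·9 + (3/14)·1 + (5/14)·16 + (3/14)·36 = 109/7
Var(X) = 109/7 − (16/7)² = 507/49 ≈ 10.3469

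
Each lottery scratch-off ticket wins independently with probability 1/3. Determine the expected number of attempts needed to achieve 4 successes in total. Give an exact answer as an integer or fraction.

By linearity (sum of 4 independent geometric waits), E[trials] = 4/p = 4/(1/3) = 12.

12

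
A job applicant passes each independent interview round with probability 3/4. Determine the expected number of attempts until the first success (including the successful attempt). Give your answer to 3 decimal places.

1.333

For a geometric distribution, E[trials] = 1/p = 1/(3/4) = 4/3.
≈ 1.333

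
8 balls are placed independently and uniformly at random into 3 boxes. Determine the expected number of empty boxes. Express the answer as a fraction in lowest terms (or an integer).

256/2187

Let Xⱼ=1 if box j is empty. P(Xⱼ=1) = ((3-1)/3)^8 = 256/6561.
By linearity, E[#empty] = 3·256/6561 = 256/2187.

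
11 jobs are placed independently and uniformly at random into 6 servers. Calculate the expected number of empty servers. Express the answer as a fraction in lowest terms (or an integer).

Let Xⱼ=1 if server j is empty. P(Xⱼ=1) = ((6-1)/6)^11 = 48828125/362797056.
By linearity, E[#empty] = 6·48828125/362797056 = 48828125/60466176.

48828125/60466176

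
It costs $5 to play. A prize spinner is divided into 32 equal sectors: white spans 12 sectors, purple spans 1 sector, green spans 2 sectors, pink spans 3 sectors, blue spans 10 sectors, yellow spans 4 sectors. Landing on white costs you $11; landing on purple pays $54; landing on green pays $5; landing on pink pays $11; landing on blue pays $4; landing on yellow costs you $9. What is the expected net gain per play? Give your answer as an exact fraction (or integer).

E[payout] = (12/32)·(-11) + (1/32)·54 + (2/32)·5 + (3/32)·11 + (10/32)·4 + (4/32)·(-9) = -31/32
Expected profit = -31/32 − 5 = -191/32

-191/32 dollars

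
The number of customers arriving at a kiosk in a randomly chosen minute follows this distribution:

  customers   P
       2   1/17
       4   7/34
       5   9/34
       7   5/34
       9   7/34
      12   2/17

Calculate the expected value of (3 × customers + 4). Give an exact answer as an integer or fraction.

805/34

E[3x+4] = (1/17)·10 + (7/34)·16 + (9/34)·19 + (5/34)·25 + (7/34)·31 + (2/17)·40
     = 805/34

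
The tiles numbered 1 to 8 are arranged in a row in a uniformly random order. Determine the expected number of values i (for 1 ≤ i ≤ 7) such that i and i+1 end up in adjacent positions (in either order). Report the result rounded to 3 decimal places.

For each i ∈ {1,…,7}, let Xᵢ = 1 if i and i+1 are adjacent. P(Xᵢ=1) = 2·(8−1)!/8! = 2/8.
By linearity, E[ΣXᵢ] = (7)·(2/8) = 7/4.
≈ 1.750

1.750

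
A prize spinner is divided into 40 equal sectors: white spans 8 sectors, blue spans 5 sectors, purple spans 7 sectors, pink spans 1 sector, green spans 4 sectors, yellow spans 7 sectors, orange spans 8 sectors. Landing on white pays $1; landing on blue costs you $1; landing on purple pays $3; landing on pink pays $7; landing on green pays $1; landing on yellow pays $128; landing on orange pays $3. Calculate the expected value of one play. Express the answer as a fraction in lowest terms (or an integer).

E[payout] = (8/40)·1 + (5/40)·(-1) + (7/40)·3 + (1/40)·7 + (4/40)·1 + (7/40)·128 + (8/40)·3 = 191/8

191/8 dollars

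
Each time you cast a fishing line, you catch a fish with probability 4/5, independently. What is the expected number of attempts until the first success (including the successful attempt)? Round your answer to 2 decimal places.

For a geometric distribution, E[trials] = 1/p = 1/(4/5) = 5/4.
≈ 1.25

1.25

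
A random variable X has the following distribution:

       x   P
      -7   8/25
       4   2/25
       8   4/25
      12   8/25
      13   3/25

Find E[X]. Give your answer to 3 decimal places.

4.760

E[X] = (8/25)·(-7) + (2/25)·4 + (4/25)·8 + (8/25)·12 + (3/25)·13
     = 119/25 ≈ 4.760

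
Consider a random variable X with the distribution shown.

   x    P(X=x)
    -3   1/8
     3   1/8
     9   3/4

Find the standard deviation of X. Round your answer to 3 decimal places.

4.176

E[X] = 27/4, E[X²] = 63
Var(X) = E[X²] − (E[X])² = 63 − 729/16 = 279/16
SD(X) = √(279/16) ≈ 4.176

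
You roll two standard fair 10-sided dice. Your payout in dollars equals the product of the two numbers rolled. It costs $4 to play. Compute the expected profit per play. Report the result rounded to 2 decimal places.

Distribution of the product of the two numbers rolled: 1 w.p. 1/100, 2 w.p. 1/50, 3 w.p. 1/50, 4 w.p. 3/100, 5 w.p. 1/50, 6 w.p. 1/25, …
E[payout] = (1/100)·1 + (1/50)·2 + (1/50)·3 + (3/100)·4 + (1/50)·5 + (1/25)·6 + (1/50)·7 + (1/25)·8 + (3/100)·9 + (1/25)·10 + (1/25)·12 + (1/50)·14 + (1/50)·15 + (3/100)·16 + (1/25)·18 + (1/25)·20 + (1/50)·21 + (1/25)·24 + (1/100)·25 + (1/50)·27 + (1/50)·28 + (1/25)·30 + (1/50)·32 + (1/50)·35 + (3/100)·36 + (1/25)·40 + (1/50)·42 + (1/50)·45 + (1/50)·48 + (1/100)·49 + (1/50)·50 + (1/50)·54 + (1/50)·56 + (1/50)·60 + (1/50)·63 + (1/100)·64 + (1/50)·70 + (1/50)·72 + (1/50)·80 + (1/100)·81 + (1/50)·90 + (1/100)·100 = 121/4
Expected profit = 121/4 − 4 = 105/4 ≈ $26.25

$26.25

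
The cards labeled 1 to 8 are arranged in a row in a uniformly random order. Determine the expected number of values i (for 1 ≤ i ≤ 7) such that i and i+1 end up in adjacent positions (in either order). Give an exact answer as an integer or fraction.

7/4

For each i ∈ {1,…,7}, let Xᵢ = 1 if i and i+1 are adjacent. P(Xᵢ=1) = 2·(8−1)!/8! = 2/8.
By linearity, E[ΣXᵢ] = (7)·(2/8) = 7/4.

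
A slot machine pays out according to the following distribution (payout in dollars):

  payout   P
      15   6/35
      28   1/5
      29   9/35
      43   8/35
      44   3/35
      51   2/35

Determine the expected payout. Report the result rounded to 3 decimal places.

$32.143

E[X] = (6/35)·15 + (1/5)·28 + (9/35)·29 + (8/35)·43 + (3/35)·44 + (2/35)·51
     = 225/7 ≈ 32.143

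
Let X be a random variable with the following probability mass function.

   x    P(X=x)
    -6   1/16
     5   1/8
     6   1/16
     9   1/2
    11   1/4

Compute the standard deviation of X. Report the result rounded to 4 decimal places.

4.0447

E[X] = 63/8, E[X²] = 627/8
Var(X) = E[X²] − (E[X])² = 627/8 − 3969/64 = 1047/64
SD(X) = √(1047/64) ≈ 4.0447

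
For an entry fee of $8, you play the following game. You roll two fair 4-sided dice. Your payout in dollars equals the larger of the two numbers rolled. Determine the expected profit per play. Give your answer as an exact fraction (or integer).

Distribution of the larger of the two numbers rolled: 1 w.p. 1/16, 2 w.p. 3/16, 3 w.p. 5/16, 4 w.p. 7/16
E[payout] = (1/16)·1 + (3/16)·2 + (5/16)·3 + (7/16)·4 = 25/8
Expected profit = 25/8 − 8 = -39/8

-39/8 dollars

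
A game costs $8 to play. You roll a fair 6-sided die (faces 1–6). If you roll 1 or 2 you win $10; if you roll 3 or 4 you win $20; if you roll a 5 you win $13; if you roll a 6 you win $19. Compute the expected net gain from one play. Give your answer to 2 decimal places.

E[payout] = (1/3)·10 + (1/6)·13 + (1/6)·19 + (1/3)·20 = 46/3
Expected profit = 46/3 − 8 = 22/3 ≈ $7.33

$7.33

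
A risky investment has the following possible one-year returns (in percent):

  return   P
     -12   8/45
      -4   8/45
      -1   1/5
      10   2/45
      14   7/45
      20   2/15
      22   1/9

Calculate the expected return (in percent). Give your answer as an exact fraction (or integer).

211/45

E[X] = (8/45)·(-12) + (8/45)·(-4) + (1/5)·(-1) + (2/45)·10 + (7/45)·14 + (2/15)·20 + (1/9)·22
     = 211/45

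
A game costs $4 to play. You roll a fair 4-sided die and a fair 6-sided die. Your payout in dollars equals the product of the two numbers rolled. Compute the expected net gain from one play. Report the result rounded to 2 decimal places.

Distribution of the product of the two numbers rolled: 1 w.p. 1/24, 2 w.p. 1/12, 3 w.p. 1/12, 4 w.p. 1/8, 5 w.p. 1/24, 6 w.p. 1/8, …
E[payout] = (1/24)·1 + (1/12)·2 + (1/12)·3 + (1/8)·4 + (1/24)·5 + (1/8)·6 + (1/12)·8 + (1/24)·9 + (1/24)·10 + (1/8)·12 + (1/24)·15 + (1/24)·16 + (1/24)·18 + (1/24)·20 + (1/24)·24 = 35/4
Expected profit = 35/4 − 4 = 19/4 ≈ $4.75

$4.75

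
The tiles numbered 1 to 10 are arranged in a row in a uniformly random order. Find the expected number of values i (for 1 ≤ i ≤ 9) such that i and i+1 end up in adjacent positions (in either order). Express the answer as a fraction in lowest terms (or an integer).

9/5

For each i ∈ {1,…,9}, let Xᵢ = 1 if i and i+1 are adjacent. P(Xᵢ=1) = 2·(10−1)!/10! = 2/10.
By linearity, E[ΣXᵢ] = (9)·(2/10) = 9/5.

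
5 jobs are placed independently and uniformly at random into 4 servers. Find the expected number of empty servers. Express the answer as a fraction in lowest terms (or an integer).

Let Xⱼ=1 if server j is empty. P(Xⱼ=1) = ((4-1)/4)^5 = 243/1024.
By linearity, E[#empty] = 4·243/1024 = 243/256.

243/256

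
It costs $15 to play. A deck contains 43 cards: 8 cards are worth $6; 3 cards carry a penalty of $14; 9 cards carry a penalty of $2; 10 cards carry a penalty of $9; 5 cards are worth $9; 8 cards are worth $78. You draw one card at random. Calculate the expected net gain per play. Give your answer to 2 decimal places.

E[payout] = (8/43)·6 + (3/43)·(-14) + (9/43)·(-2) + (10/43)·(-9) + (5/43)·9 + (8/43)·78 = 567/43
Expected profit = 567/43 − 15 = -78/43 ≈ -$1.81

-$1.81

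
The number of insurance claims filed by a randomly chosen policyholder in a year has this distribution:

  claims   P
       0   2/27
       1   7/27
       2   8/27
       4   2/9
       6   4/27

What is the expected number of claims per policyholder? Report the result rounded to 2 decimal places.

E[X] = (2/27)·0 + (7/27)·1 + (8/27)·2 + (2/9)·4 + (4/27)·6
     = 71/27 ≈ 2.63

2.63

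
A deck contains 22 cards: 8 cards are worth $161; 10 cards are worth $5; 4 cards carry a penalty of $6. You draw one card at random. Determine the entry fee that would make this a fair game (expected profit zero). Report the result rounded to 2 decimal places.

$59.73

E[payout] = (8/22)·161 + (10/22)·5 + (4/22)·(-6) = 657/11
Fair fee = E[payout] = 657/11 ≈ $59.73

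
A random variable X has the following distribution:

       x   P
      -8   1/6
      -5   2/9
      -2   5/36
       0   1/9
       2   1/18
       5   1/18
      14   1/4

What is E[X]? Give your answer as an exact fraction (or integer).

7/6

E[X] = (1/6)·(-8) + (2/9)·(-5) + (5/36)·(-2) + (1/9)·0 + (1/18)·2 + (1/18)·5 + (1/4)·14
     = 7/6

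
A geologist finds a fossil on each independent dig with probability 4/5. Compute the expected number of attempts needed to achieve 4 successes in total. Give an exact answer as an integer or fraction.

5

By linearity (sum of 4 independent geometric waits), E[trials] = 4/p = 4/(4/5) = 5.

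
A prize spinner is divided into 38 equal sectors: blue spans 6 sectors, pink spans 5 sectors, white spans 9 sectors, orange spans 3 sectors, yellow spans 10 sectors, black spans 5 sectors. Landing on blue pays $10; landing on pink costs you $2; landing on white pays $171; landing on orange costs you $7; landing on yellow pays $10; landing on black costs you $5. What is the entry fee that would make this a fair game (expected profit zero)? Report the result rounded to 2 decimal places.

E[payout] = (6/38)·10 + (5/38)·(-2) + (9/38)·171 + (3/38)·(-7) + (10/38)·10 + (5/38)·(-5) = 1643/38
Fair fee = E[payout] = 1643/38 ≈ $43.24

$43.24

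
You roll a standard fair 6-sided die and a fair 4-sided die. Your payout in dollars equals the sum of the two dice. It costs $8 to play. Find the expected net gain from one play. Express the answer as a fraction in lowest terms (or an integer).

Distribution of the sum of the two dice: 2 w.p. 1/24, 3 w.p. 1/12, 4 w.p. 1/8, 5 w.p. 1/6, 6 w.p. 1/6, 7 w.p. 1/6, …
E[payout] = (1/24)·2 + (1/12)·3 + (1/8)·4 + (1/6)·5 + (1/6)·6 + (1/6)·7 + (1/8)·8 + (1/12)·9 + (1/24)·10 = 6
Expected profit = 6 − 8 = -2

-$2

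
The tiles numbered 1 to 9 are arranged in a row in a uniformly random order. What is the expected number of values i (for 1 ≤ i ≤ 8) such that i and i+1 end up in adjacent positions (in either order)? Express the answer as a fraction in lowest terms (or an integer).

16/9

For each i ∈ {1,…,8}, let Xᵢ = 1 if i and i+1 are adjacent. P(Xᵢ=1) = 2·(9−1)!/9! = 2/9.
By linearity, E[ΣXᵢ] = (8)·(2/9) = 16/9.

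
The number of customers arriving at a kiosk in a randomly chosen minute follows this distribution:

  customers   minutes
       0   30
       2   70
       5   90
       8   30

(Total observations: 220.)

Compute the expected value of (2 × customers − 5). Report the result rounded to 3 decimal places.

2.545

Total = 220, so P(customers=0) = 30/220, etc.
E[2x-5] = (3/22)·(-5) + (7/22)·(-1) + (9/22)·5 + (3/22)·11
     = 28/11 ≈ 2.545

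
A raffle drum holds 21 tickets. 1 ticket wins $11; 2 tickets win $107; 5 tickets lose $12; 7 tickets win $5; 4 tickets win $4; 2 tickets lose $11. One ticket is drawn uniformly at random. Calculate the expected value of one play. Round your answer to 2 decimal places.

$9.24

E[payout] = (1/21)·11 + (2/21)·107 + (5/21)·(-12) + (7/21)·5 + (4/21)·4 + (2/21)·(-11) = 194/21
≈ $9.24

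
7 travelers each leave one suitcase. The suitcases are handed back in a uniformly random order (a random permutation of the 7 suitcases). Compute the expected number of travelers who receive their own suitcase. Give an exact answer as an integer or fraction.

Let Xᵢ = 1 if person i gets their own suitcase. For each i, P(Xᵢ=1) = 1/7.
By linearity of expectation, E[X₁+…+X_7] = 7·(1/7) = 1.

1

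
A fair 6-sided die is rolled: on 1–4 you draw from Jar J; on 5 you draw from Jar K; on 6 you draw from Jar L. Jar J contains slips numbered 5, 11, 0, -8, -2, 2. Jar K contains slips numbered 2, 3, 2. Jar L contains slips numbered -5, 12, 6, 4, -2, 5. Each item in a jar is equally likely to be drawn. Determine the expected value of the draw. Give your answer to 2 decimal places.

1.83

E[X | Jar J] = (5 + 11 + 0 − 8 − 2 + 2)/6 = 4/3
E[X | Jar K] = (2 + 3 + 2)/3 = 7/3
E[X | Jar L] = (-5 + 12 + 6 + 4 − 2 + 5)/6 = 10/3
E[X] = (2/3)·4/3 + (1/6)·7/3 + (1/6)·10/3 = 11/6 ≈ 1.83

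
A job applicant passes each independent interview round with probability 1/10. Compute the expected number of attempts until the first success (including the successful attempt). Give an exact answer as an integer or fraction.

10

For a geometric distribution, E[trials] = 1/p = 1/(1/10) = 10.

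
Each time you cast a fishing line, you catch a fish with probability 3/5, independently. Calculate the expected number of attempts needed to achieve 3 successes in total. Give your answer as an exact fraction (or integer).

5

By linearity (sum of 3 independent geometric waits), E[trials] = 3/p = 3/(3/5) = 5.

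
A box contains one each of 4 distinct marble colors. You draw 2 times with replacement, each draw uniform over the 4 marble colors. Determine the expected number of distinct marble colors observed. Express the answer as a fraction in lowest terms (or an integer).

7/4

Let Xⱼ=1 if type j appears at least once. P(Xⱼ=1) = 1 − ((4−1)/4)^2 = 7/16.
E[#distinct] = 4·7/16 = 7/4.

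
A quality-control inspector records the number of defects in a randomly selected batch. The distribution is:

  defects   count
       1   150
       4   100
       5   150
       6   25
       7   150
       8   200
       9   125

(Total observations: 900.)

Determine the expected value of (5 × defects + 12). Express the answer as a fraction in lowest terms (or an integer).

1477/36

Total = 900, so P(defects=1) = 150/900, etc.
E[5x+12] = (1/6)·17 + (1/9)·32 + (1/6)·37 + (1/36)·42 + (1/6)·47 + (2/9)·52 + (5/36)·57
     = 1477/36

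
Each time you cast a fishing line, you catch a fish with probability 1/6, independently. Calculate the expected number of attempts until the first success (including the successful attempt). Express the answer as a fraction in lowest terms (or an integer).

6

For a geometric distribution, E[trials] = 1/p = 1/(1/6) = 6.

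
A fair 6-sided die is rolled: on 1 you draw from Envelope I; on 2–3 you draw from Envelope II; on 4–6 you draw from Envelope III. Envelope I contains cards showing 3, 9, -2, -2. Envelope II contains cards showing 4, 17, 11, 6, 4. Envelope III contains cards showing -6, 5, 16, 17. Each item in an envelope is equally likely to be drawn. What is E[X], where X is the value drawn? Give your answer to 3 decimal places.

7.133

E[X | Envelope I] = (3 + 9 − 2 − 2)/4 = 2
E[X | Envelope II] = (4 + 17 + 11 + 6 + 4)/5 = 42/5
E[X | Envelope III] = (-6 + 5 + 16 + 17)/4 = 8
E[X] = (1/6)·2 + (1/3)·42/5 + (1/2)·8 = 107/15 ≈ 7.133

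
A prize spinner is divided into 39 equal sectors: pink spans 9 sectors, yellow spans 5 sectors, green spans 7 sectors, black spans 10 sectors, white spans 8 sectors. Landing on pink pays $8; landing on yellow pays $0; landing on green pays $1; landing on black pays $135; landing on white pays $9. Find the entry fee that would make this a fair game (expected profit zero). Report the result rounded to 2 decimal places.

$38.49

E[payout] = (9/39)·8 + (5/39)·0 + (7/39)·1 + (10/39)·135 + (8/39)·9 = 1501/39
Fair fee = E[payout] = 1501/39 ≈ $38.49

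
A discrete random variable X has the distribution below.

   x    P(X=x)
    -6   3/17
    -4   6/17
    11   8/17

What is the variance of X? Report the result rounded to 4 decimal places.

E[X] = (3/17)·(-6) + (6/17)·(-4) + (8/17)·11 = 46/17
E[X²] = (3/17)·36 + (6/17)·16 + (8/17)·121 = 1172/17
Var(X) = 1172/17 − (46/17)² = 17808/289 ≈ 61.6194

61.6194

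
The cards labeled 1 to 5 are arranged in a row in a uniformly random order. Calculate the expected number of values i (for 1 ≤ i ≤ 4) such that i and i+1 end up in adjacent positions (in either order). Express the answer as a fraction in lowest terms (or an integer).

8/5

For each i ∈ {1,…,4}, let Xᵢ = 1 if i and i+1 are adjacent. P(Xᵢ=1) = 2·(5−1)!/5! = 2/5.
By linearity, E[ΣXᵢ] = (4)·(2/5) = 8/5.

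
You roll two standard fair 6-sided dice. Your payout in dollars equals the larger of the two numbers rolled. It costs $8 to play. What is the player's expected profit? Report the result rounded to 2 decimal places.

-$3.53

Distribution of the larger of the two numbers rolled: 1 w.p. 1/36, 2 w.p. 1/12, 3 w.p. 5/36, 4 w.p. 7/36, 5 w.p. 1/4, 6 w.p. 11/36
E[payout] = (1/36)·1 + (1/12)·2 + (5/36)·3 + (7/36)·4 + (1/4)·5 + (11/36)·6 = 161/36
Expected profit = 161/36 − 8 = -127/36 ≈ -$3.53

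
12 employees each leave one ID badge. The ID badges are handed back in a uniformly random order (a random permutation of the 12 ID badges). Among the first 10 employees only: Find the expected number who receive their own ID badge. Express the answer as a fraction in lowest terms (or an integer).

Let Xᵢ = 1 if person i gets their own ID badge. For each i, P(Xᵢ=1) = 1/12.
By linearity of expectation, E[X₁+…+X_10] = 10·(1/12) = 5/6.

5/6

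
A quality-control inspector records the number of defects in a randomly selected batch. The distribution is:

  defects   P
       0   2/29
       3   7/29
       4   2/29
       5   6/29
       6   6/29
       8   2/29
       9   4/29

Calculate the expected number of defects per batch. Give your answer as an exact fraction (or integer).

147/29

E[X] = (2/29)·0 + (7/29)·3 + (2/29)·4 + (6/29)·5 + (6/29)·6 + (2/29)·8 + (4/29)·9
     = 147/29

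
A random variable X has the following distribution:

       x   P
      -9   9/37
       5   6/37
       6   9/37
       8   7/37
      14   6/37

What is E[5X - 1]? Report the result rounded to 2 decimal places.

E[5x-1] = (9/37)·(-46) + (6/37)·24 + (9/37)·29 + (7/37)·39 + (6/37)·69
     = 678/37 ≈ 18.32

18.32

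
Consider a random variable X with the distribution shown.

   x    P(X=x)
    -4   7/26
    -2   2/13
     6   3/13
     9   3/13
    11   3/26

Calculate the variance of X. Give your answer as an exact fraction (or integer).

23449/676

E[X] = (7/26)·(-4) + (2/13)·(-2) + (3/13)·6 + (3/13)·9 + (3/26)·11 = 87/26
E[X²] = (7/26)·16 + (2/13)·4 + (3/13)·36 + (3/13)·81 + (3/26)·121 = 1193/26
Var(X) = 1193/26 − (87/26)² = 23449/676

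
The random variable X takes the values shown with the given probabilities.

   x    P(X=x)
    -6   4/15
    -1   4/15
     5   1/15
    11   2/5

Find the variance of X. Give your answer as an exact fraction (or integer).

11636/225

E[X] = (4/15)·(-6) + (4/15)·(-1) + (1/15)·5 + (2/5)·11 = 43/15
E[X²] = (4/15)·36 + (4/15)·1 + (1/15)·25 + (2/5)·121 = 899/15
Var(X) = 899/15 − (43/15)² = 11636/225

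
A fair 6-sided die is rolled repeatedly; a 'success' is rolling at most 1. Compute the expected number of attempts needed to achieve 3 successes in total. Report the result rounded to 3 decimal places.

By linearity (sum of 3 independent geometric waits), E[trials] = 3/p = 3/(1/6) = 18.
≈ 18.000

18.000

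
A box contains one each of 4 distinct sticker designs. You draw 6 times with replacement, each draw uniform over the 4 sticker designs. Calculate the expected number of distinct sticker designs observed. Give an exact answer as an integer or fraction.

3367/1024

Let Xⱼ=1 if type j appears at least once. P(Xⱼ=1) = 1 − ((4−1)/4)^6 = 3367/4096.
E[#distinct] = 4·3367/4096 = 3367/1024.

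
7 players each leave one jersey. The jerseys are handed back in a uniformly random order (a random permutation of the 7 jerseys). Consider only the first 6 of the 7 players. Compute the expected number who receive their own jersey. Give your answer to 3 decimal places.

Let Xᵢ = 1 if person i gets their own jersey. For each i, P(Xᵢ=1) = 1/7.
By linearity of expectation, E[X₁+…+X_6] = 6·(1/7) = 6/7.
≈ 0.857

0.857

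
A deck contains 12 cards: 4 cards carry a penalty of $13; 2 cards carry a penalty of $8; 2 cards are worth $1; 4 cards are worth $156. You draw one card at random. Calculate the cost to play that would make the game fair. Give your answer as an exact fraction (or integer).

E[payout] = (4/12)·(-13) + (2/12)·(-8) + (2/12)·1 + (4/12)·156 = 93/2
Fair fee = E[payout] = 93/2

93/2 dollars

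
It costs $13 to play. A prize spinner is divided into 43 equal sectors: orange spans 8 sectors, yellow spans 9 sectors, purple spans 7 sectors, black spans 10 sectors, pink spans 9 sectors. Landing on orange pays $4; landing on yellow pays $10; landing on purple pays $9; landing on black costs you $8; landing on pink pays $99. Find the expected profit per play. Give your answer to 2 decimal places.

E[payout] = (8/43)·4 + (9/43)·10 + (7/43)·9 + (10/43)·(-8) + (9/43)·99 = 996/43
Expected profit = 996/43 − 13 = 437/43 ≈ $10.16

$10.16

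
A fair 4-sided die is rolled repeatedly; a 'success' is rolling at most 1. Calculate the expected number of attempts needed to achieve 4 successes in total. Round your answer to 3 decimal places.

16.000

By linearity (sum of 4 independent geometric waits), E[trials] = 4/p = 4/(1/4) = 16.
≈ 16.000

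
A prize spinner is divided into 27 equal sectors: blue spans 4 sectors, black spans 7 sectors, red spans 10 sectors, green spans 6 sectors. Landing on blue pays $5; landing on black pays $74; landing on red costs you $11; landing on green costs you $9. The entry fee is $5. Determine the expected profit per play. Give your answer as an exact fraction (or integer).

E[payout] = (4/27)·5 + (7/27)·74 + (10/27)·(-11) + (6/27)·(-9) = 374/27
Expected profit = 374/27 − 5 = 239/27

239/27 dollars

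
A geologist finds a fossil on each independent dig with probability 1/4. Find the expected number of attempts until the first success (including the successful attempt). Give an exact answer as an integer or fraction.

4

For a geometric distribution, E[trials] = 1/p = 1/(1/4) = 4.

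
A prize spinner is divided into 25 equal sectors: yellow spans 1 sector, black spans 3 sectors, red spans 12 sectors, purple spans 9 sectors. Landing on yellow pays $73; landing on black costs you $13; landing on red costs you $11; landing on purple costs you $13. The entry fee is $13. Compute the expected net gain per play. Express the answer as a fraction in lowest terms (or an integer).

E[payout] = (1/25)·73 + (3/25)·(-13) + (12/25)·(-11) + (9/25)·(-13) = -43/5
Expected profit = -43/5 − 13 = -108/5

-108/5 dollars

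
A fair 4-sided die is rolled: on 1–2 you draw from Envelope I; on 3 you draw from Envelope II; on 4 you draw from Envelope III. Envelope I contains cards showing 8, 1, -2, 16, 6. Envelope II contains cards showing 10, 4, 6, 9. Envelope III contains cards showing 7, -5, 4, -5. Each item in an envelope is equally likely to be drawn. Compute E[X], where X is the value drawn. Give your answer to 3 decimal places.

4.775

E[X | Envelope I] = (8 + 1 − 2 + 16 + 6)/5 = 29/5
E[X | Envelope II] = (10 + 4 + 6 + 9)/4 = 29/4
E[X | Envelope III] = (7 − 5 + 4 − 5)/4 = 1/4
E[X] = (1/2)·29/5 + (1/4)·29/4 + (1/4)·1/4 = 191/40 ≈ 4.775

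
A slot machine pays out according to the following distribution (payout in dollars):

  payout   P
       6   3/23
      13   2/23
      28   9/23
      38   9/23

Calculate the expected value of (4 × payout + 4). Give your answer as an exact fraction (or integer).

E[4x+4] = (3/23)·28 + (2/23)·56 + (9/23)·116 + (9/23)·156
     = 2644/23

2644/23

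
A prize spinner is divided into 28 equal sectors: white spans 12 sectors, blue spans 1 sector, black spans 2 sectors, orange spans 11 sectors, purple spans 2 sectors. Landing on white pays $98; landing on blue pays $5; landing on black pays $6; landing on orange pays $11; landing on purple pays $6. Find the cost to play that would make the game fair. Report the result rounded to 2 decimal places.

E[payout] = (12/28)·98 + (1/28)·5 + (2/28)·6 + (11/28)·11 + (2/28)·6 = 663/14
Fair fee = E[payout] = 663/14 ≈ $47.36

$47.36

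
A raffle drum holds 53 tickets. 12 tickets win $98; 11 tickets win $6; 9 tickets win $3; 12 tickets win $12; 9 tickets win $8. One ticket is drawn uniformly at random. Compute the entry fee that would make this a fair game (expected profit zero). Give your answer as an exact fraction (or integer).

1485/53 dollars

E[payout] = (12/53)·98 + (11/53)·6 + (9/53)·3 + (12/53)·12 + (9/53)·8 = 1485/53
Fair fee = E[payout] = 1485/53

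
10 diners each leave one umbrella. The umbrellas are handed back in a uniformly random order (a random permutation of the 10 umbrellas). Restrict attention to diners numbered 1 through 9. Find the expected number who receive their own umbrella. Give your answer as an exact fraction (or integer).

9/10

Let Xᵢ = 1 if person i gets their own umbrella. For each i, P(Xᵢ=1) = 1/10.
By linearity of expectation, E[X₁+…+X_9] = 9·(1/10) = 9/10.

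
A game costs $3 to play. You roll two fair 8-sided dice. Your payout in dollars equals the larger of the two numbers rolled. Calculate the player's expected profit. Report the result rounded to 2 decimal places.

$2.81

Distribution of the larger of the two numbers rolled: 1 w.p. 1/64, 2 w.p. 3/64, 3 w.p. 5/64, 4 w.p. 7/64, 5 w.p. 9/64, 6 w.p. 11/64, …
E[payout] = (1/64)·1 + (3/64)·2 + (5/64)·3 + (7/64)·4 + (9/64)·5 + (11/64)·6 + (13/64)·7 + (15/64)·8 = 93/16
Expected profit = 93/16 − 3 = 45/16 ≈ $2.81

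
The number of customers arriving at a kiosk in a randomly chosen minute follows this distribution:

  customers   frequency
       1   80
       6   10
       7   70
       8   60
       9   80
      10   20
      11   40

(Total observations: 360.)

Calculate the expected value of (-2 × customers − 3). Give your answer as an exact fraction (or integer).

-301/18

Total = 360, so P(customers=1) = 80/360, etc.
E[-2x-3] = (2/9)·(-5) + (1/36)·(-15) + (7/36)·(-17) + (1/6)·(-19) + (2/9)·(-21) + (1/18)·(-23) + (1/9)·(-25)
     = -301/18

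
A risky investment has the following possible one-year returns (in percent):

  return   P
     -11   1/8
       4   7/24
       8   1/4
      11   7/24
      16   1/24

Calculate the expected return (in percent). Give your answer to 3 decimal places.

E[X] = (1/8)·(-11) + (7/24)·4 + (1/4)·8 + (7/24)·11 + (1/24)·16
     = 17/3 ≈ 5.667

5.667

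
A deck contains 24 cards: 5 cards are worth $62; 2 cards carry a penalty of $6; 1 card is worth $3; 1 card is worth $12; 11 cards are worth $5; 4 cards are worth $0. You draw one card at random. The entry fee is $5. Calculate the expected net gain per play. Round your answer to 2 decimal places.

E[payout] = (5/24)·62 + (2/24)·(-6) + (1/24)·3 + (1/24)·12 + (11/24)·5 + (4/24)·0 = 46/3
Expected profit = 46/3 − 5 = 31/3 ≈ $10.33

$10.33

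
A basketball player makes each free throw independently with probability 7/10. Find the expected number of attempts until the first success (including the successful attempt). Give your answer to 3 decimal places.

For a geometric distribution, E[trials] = 1/p = 1/(7/10) = 10/7.
≈ 1.429

1.429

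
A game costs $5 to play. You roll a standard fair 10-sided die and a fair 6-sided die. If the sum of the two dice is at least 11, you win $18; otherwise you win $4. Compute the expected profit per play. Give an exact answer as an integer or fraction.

39/10 dollars

E[payout] = (13/20)·4 + (7/20)·18 = 89/10
Expected profit = 89/10 − 5 = 39/10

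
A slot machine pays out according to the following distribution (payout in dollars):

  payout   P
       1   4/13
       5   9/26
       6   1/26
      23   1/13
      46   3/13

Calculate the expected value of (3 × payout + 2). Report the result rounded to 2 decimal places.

E[3x+2] = (4/13)·5 + (9/26)·17 + (1/26)·20 + (1/13)·71 + (3/13)·140
     = 1195/26 ≈ 45.96

45.96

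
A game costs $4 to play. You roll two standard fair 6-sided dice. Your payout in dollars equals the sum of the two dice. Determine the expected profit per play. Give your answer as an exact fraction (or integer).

$3

Distribution of the sum of the two dice: 2 w.p. 1/36, 3 w.p. 1/18, 4 w.p. 1/12, 5 w.p. 1/9, 6 w.p. 5/36, 7 w.p. 1/6, …
E[payout] = (1/36)·2 + (1/18)·3 + (1/12)·4 + (1/9)·5 + (5/36)·6 + (1/6)·7 + (5/36)·8 + (1/9)·9 + (1/12)·10 + (1/18)·11 + (1/36)·12 = 7
Expected profit = 7 − 4 = 3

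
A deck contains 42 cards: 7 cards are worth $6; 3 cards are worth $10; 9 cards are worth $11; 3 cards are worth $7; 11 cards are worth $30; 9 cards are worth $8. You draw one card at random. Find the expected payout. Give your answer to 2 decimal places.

E[payout] = (7/42)·6 + (3/42)·10 + (9/42)·11 + (3/42)·7 + (11/42)·30 + (9/42)·8 = 99/7
≈ $14.14

$14.14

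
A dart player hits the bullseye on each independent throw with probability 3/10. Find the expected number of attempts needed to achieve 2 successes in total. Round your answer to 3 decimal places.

6.667

By linearity (sum of 2 independent geometric waits), E[trials] = 2/p = 2/(3/10) = 20/3.
≈ 6.667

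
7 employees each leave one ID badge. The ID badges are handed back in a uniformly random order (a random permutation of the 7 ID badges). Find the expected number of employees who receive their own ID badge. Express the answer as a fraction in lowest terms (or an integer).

1

Let Xᵢ = 1 if person i gets their own ID badge. For each i, P(Xᵢ=1) = 1/7.
By linearity of expectation, E[X₁+…+X_7] = 7·(1/7) = 1.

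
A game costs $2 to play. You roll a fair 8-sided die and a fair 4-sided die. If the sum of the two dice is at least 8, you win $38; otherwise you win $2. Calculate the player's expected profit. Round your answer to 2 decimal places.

E[payout] = (9/16)·2 + (7/16)·38 = 71/4
Expected profit = 71/4 − 2 = 63/4 ≈ $15.75

$15.75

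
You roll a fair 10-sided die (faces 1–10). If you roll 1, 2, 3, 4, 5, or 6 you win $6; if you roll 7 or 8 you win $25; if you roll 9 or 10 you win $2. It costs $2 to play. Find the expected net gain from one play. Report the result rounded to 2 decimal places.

E[payout] = (1/5)·2 + (3/5)·6 + (1/5)·25 = 9
Expected profit = 9 − 2 = 7 ≈ $7.00

$7.00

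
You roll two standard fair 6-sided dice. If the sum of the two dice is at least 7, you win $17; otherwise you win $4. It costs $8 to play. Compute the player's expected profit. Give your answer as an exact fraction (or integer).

43/12 dollars

E[payout] = (5/12)·4 + (7/12)·17 = 139/12
Expected profit = 139/12 − 8 = 43/12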